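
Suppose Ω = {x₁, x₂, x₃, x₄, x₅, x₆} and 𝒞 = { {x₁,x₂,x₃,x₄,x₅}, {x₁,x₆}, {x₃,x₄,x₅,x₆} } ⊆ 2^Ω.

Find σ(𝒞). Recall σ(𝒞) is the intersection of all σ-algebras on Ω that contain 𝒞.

σ(𝒞) (16 sets): { {}, {x₁}, {x₂}, {x₆}, {x₁,x₂}, {x₁,x₆}, {x₂,x₆}, {x₁,x₂,x₆}, {x₃,x₄,x₅}, {x₁,x₃,x₄,x₅}, {x₂,x₃,x₄,x₅}, {x₃,x₄,x₅,x₆}, {x₁,x₂,x₃,x₄,x₅}, {x₁,x₃,x₄,x₅,x₆}, {x₂,x₃,x₄,x₅,x₆}, Ω }

Derivation:
Start: 𝒞 ∪ {∅, Ω} = { {}, {x₁,x₆}, {x₃,x₄,x₅,x₆}, {x₁,x₂,x₃,x₄,x₅}, Ω }.
Iteration 1 adds 4:
  {x₆}  = complement {x₁,x₂,x₃,x₄,x₅}
  {x₁,x₂}  = complement {x₃,x₄,x₅,x₆}
  {x₂,x₃,x₄,x₅}  = complement {x₁,x₆}
  {x₁,x₃,x₄,x₅,x₆}  = {x₃,x₄,x₅,x₆} ∪ {x₁,x₆}
  (now 9)
Iteration 2: +3 →
  {x₂}  = complement {x₁,x₃,x₄,x₅,x₆}
  {x₁,x₂,x₆}  = {x₁,x₂} ∪ {x₁,x₆}
  {x₂,x₃,x₄,x₅,x₆}  = {x₃,x₄,x₅,x₆} ∪ {x₂,x₃,x₄,x₅}
  (now 12)
Iteration 3. New:
  {x₁}  = complement {x₂,x₃,x₄,x₅,x₆}
  {x₂,x₆}  = {x₂} ∪ {x₆}
  {x₃,x₄,x₅}  = complement {x₁,x₂,x₆}
  (now 15)
Iteration 4. New:
  {x₁,x₃,x₄,x₅}  = complement {x₂,x₆}
  (now 16)
Iteration 5: no new sets; the family is a σ-algebra.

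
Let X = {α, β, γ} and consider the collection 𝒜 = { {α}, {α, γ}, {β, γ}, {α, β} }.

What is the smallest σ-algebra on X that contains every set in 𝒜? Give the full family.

σ(𝒜) (8 sets): { {}, {α}, {β}, {γ}, {α, β}, {α, γ}, {β, γ}, X }

Trace:
Take S₀ = 𝒜 ∪ {∅, X} = { {}, {α}, {α, β}, {α, γ}, {β, γ}, X }.
Iteration 1: 2 new —
  {β}  = complement {α, γ}
  {γ}  = complement {α, β}
Iteration 2: already closed under ᶜ and ∪.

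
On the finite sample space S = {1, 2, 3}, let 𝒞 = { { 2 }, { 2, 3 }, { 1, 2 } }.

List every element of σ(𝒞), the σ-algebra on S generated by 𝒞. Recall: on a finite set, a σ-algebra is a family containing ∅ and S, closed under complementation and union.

|σ(𝒞)| = 8.  σ(𝒞) = { ∅, { 1 }, { 2 }, { 3 }, { 1, 2 }, { 1, 3 }, { 2, 3 }, S }

Check:
Begin from { ∅, { 2 }, { 1, 2 }, { 2, 3 }, S } (that is, 𝒞 plus ∅ and S).
Iteration 1: 3 new —
  { 1 }  = ᶜ of { 2, 3 }
  { 3 }  = ᶜ of { 1, 2 }
  { 1, 3 }  = ᶜ of { 2 }
  — 8 sets.
Iteration 2: closed — nothing new.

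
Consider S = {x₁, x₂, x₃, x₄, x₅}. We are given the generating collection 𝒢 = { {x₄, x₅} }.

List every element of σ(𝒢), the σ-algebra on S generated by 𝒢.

Take S₀ = 𝒢 ∪ {∅, S} = { {}, {x₄, x₅}, S }.
Step 1: 1 new —
  {x₁, x₂, x₃}  = S∖{x₄, x₅}
  — 4 sets.
Step 2: already closed under ᶜ and ∪.

σ(𝒢) = { {}, {x₄, x₅}, {x₁, x₂, x₃}, S }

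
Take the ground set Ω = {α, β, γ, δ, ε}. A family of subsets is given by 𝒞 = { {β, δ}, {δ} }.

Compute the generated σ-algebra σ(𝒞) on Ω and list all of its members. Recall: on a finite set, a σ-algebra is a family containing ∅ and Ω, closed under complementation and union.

Start: 𝒞 ∪ {∅, Ω} = { {}, {δ}, {β, δ}, Ω }.
Round 1 adds 2:
  {α, γ, ε}  = {β, δ}ᶜ
  {α, β, γ, ε}  = {δ}ᶜ
  [6 total]
Round 2 adds 1:
  {α, γ, δ, ε}  = {δ} ∪ {α, γ, ε}
  [7 total]
Round 3: 1 new —
  {β}  = {α, γ, δ, ε}ᶜ
  [8 total]
After Round 4 the family is unchanged; done.

Therefore σ(𝒞) = { {}, {β}, {δ}, {β, δ}, {α, γ, ε}, {α, β, γ, ε}, {α, γ, δ, ε}, Ω } (|σ(𝒞)| = 8).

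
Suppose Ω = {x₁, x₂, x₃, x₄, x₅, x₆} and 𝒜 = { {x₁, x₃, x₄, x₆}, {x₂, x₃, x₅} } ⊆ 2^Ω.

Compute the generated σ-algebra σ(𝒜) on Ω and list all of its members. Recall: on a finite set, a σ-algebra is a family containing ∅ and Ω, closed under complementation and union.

Answer: σ(𝒜) = { {}, {x₃}, {x₂, x₅}, {x₁, x₄, x₆}, {x₂, x₃, x₅}, {x₁, x₃, x₄, x₆}, {x₁, x₂, x₄, x₅, x₆}, Ω }

Working:
Begin from { {}, {x₂, x₃, x₅}, {x₁, x₃, x₄, x₆}, Ω } (that is, 𝒜 plus ∅ and Ω).
Round 1 (2 new):
  {x₂, x₅}  = complement {x₁, x₃, x₄, x₆}
  {x₁, x₄, x₆}  = complement {x₂, x₃, x₅}
  [6 total]
Round 2 adds 1:
  {x₁, x₂, x₄, x₅, x₆}  = {x₂, x₅} ∪ {x₁, x₄, x₆}
  [7 total]
Round 3 (1 new):
  {x₃}  = complement {x₁, x₂, x₄, x₅, x₆}
  [8 total]
Round 4: stable.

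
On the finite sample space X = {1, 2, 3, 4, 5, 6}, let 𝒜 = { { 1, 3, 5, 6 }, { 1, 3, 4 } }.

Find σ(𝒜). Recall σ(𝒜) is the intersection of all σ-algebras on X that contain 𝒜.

Begin from { ∅, { 1, 3, 4 }, { 1, 3, 5, 6 }, X } (that is, 𝒜 plus ∅ and X).
Step 1: +3 →
  { 2, 4 }  = complement { 1, 3, 5, 6 }
  { 2, 5, 6 }  = complement { 1, 3, 4 }
  { 1, 3, 4, 5, 6 }  = { 1, 3, 4 } ∪ { 1, 3, 5, 6 }
  [7 total]
Step 2 (4 new):
  { 2 }  = complement { 1, 3, 4, 5, 6 }
  { 1, 2, 3, 4 }  = { 1, 3, 4 } ∪ { 2, 4 }
  { 2, 4, 5, 6 }  = { 2, 5, 6 } ∪ { 2, 4 }
  { 1, 2, 3, 5, 6 }  = { 1, 3, 5, 6 } ∪ { 2, 5, 6 }
  [11 total]
Step 3: 3 new —
  { 4 }  = complement { 1, 2, 3, 5, 6 }
  { 1, 3 }  = complement { 2, 4, 5, 6 }
  { 5, 6 }  = complement { 1, 2, 3, 4 }
  [14 total]
Step 4. New:
  { 1, 2, 3 }  = { 1, 3 } ∪ { 2 }
  { 4, 5, 6 }  = { 5, 6 } ∪ { 4 }
  [16 total]
Step 5 adds nothing — fixpoint reached.

σ(𝒜) = { ∅, { 2 }, { 4 }, { 1, 3 }, { 2, 4 }, { 5, 6 }, { 1, 2, 3 }, { 1, 3, 4 }, { 2, 5, 6 }, { 4, 5, 6 }, { 1, 2, 3, 4 }, { 1, 3, 5, 6 }, { 2, 4, 5, 6 }, { 1, 2, 3, 5, 6 }, { 1, 3, 4, 5, 6 }, X }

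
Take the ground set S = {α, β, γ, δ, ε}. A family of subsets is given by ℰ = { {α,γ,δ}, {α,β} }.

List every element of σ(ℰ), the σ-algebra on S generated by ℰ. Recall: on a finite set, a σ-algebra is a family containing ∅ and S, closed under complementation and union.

σ(ℰ) = { ∅, {α}, {β}, {ε}, {α,β}, {α,ε}, {β,ε}, {γ,δ}, {α,β,ε}, {α,γ,δ}, {β,γ,δ}, {γ,δ,ε}, {α,β,γ,δ}, {α,γ,δ,ε}, {β,γ,δ,ε}, S }

Working:
Begin from { ∅, {α,β}, {α,γ,δ}, S } (that is, ℰ plus ∅ and S).
Step 1: +3 →
  {β,ε}  = S∖{α,γ,δ}
  {γ,δ,ε}  = S∖{α,β}
  {α,β,γ,δ}  = {α,β} ∪ {α,γ,δ}
  [7 total]
Step 2 adds 4:
  {ε}  = S∖{α,β,γ,δ}
  {α,β,ε}  = {β,ε} ∪ {α,β}
  {α,γ,δ,ε}  = {γ,δ,ε} ∪ {α,γ,δ}
  {β,γ,δ,ε}  = {β,ε} ∪ {γ,δ,ε}
  [11 total]
Step 3: 3 new —
  {α}  = S∖{β,γ,δ,ε}
  {β}  = S∖{α,γ,δ,ε}
  {γ,δ}  = S∖{α,β,ε}
  [14 total]
Step 4: +2 →
  {α,ε}  = {ε} ∪ {α}
  {β,γ,δ}  = {γ,δ} ∪ {β}
  [16 total]
Step 5: no new sets; the family is a σ-algebra.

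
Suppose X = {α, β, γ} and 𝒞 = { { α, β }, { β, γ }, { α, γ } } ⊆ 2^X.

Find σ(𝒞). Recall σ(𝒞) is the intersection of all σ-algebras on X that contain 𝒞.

Answer: σ(𝒞) = { ∅, { α }, { β }, { γ }, { α, β }, { α, γ }, { β, γ }, X }

Derivation:
Initial family (5 sets): { ∅, { α, β }, { α, γ }, { β, γ }, X }.
Step 1 (3 new):
  { α }  = X∖{ β, γ }
  { β }  = X∖{ α, γ }
  { γ }  = X∖{ α, β }
  [8 total]
Step 2: no new sets; the family is a σ-algebra.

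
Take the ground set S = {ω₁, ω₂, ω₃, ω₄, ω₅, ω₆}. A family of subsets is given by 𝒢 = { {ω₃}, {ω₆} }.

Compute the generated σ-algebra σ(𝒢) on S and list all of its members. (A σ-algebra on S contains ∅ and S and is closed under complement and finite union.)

Start: 𝒢 ∪ {∅, S} = { {}, {ω₃}, {ω₆}, S }.
Round 1 adds 3:
  {ω₃,ω₆}  = {ω₃} ∪ {ω₆}
  {ω₁,ω₂,ω₃,ω₄,ω₅}  = ᶜ of {ω₆}
  {ω₁,ω₂,ω₄,ω₅,ω₆}  = ᶜ of {ω₃}
Round 2 adds 1:
  {ω₁,ω₂,ω₄,ω₅}  = ᶜ of {ω₃,ω₆}
Round 3: closed — nothing new.

σ(𝒢) = { {}, {ω₃}, {ω₆}, {ω₃,ω₆}, {ω₁,ω₂,ω₄,ω₅}, {ω₁,ω₂,ω₃,ω₄,ω₅}, {ω₁,ω₂,ω₄,ω₅,ω₆}, S }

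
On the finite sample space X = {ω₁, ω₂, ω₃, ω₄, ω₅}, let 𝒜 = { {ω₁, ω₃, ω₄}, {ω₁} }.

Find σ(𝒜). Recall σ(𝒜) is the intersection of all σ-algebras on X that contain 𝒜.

Begin from { ∅, {ω₁}, {ω₁, ω₃, ω₄}, X } (that is, 𝒜 plus ∅ and X).
Iteration 1: +2 →
  {ω₂, ω₅}  = X∖{ω₁, ω₃, ω₄}
  {ω₂, ω₃, ω₄, ω₅}  = X∖{ω₁}
  — 6 sets.
Iteration 2. New:
  {ω₁, ω₂, ω₅}  = {ω₂, ω₅} ∪ {ω₁}
  — 7 sets.
Iteration 3: 1 new —
  {ω₃, ω₄}  = X∖{ω₁, ω₂, ω₅}
  — 8 sets.
After Iteration 4 the family is unchanged; done.

Therefore σ(𝒜) = { ∅, {ω₁}, {ω₂, ω₅}, {ω₃, ω₄}, {ω₁, ω₂, ω₅}, {ω₁, ω₃, ω₄}, {ω₂, ω₃, ω₄, ω₅}, X } (|σ(𝒜)| = 8).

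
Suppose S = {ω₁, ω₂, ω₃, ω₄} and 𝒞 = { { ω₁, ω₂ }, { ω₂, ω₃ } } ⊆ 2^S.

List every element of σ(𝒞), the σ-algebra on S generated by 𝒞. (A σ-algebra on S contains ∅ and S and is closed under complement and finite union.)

σ(𝒞) (16 sets): { {  }, { ω₁ }, { ω₂ }, { ω₃ }, { ω₄ }, { ω₁, ω₂ }, { ω₁, ω₃ }, { ω₁, ω₄ }, { ω₂, ω₃ }, { ω₂, ω₄ }, { ω₃, ω₄ }, { ω₁, ω₂, ω₃ }, { ω₁, ω₂, ω₄ }, { ω₁, ω₃, ω₄ }, { ω₂, ω₃, ω₄ }, S }

Working:
Begin from { {  }, { ω₁, ω₂ }, { ω₂, ω₃ }, S } (that is, 𝒞 plus ∅ and S).
Round 1. New:
  { ω₁, ω₄ }  = S∖{ ω₂, ω₃ }
  { ω₃, ω₄ }  = S∖{ ω₁, ω₂ }
  { ω₁, ω₂, ω₃ }  = { ω₁, ω₂ } ∪ { ω₂, ω₃ }
  |family| = 7
Round 2 adds 4:
  { ω₄ }  = S∖{ ω₁, ω₂, ω₃ }
  { ω₁, ω₂, ω₄ }  = { ω₁, ω₄ } ∪ { ω₁, ω₂ }
  { ω₁, ω₃, ω₄ }  = { ω₃, ω₄ } ∪ { ω₁, ω₄ }
  { ω₂, ω₃, ω₄ }  = { ω₃, ω₄ } ∪ { ω₂, ω₃ }
  |family| = 11
Round 3: 3 new —
  { ω₁ }  = S∖{ ω₂, ω₃, ω₄ }
  { ω₂ }  = S∖{ ω₁, ω₃, ω₄ }
  { ω₃ }  = S∖{ ω₁, ω₂, ω₄ }
  |family| = 14
Round 4: +2 →
  { ω₁, ω₃ }  = { ω₃ } ∪ { ω₁ }
  { ω₂, ω₄ }  = { ω₄ } ∪ { ω₂ }
  |family| = 16
Round 5: already closed under ᶜ and ∪.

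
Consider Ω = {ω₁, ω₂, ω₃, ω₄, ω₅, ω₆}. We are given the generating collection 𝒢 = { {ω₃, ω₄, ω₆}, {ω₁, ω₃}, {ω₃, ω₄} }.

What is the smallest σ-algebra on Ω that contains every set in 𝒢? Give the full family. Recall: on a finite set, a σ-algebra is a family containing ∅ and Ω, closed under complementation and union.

Begin from { {}, {ω₁, ω₃}, {ω₃, ω₄}, {ω₃, ω₄, ω₆}, Ω } (that is, 𝒢 plus ∅ and Ω).
Round 1: +5 →
  {ω₁, ω₂, ω₅}  = ᶜ of {ω₃, ω₄, ω₆}
  {ω₁, ω₃, ω₄}  = {ω₃, ω₄} ∪ {ω₁, ω₃}
  {ω₁, ω₂, ω₅, ω₆}  = ᶜ of {ω₃, ω₄}
  {ω₁, ω₃, ω₄, ω₆}  = {ω₁, ω₃} ∪ {ω₃, ω₄, ω₆}
  {ω₂, ω₄, ω₅, ω₆}  = ᶜ of {ω₁, ω₃}
  — 10 sets.
Round 2. New:
  {ω₂, ω₅}  = ᶜ of {ω₁, ω₃, ω₄, ω₆}
  {ω₂, ω₅, ω₆}  = ᶜ of {ω₁, ω₃, ω₄}
  {ω₁, ω₂, ω₃, ω₅}  = {ω₁, ω₂, ω₅} ∪ {ω₁, ω₃}
  {ω₁, ω₂, ω₃, ω₄, ω₅}  = {ω₃, ω₄} ∪ {ω₁, ω₂, ω₅}
  {ω₁, ω₂, ω₃, ω₅, ω₆}  = {ω₁, ω₃} ∪ {ω₁, ω₂, ω₅, ω₆}
  {ω₁, ω₂, ω₄, ω₅, ω₆}  = {ω₁, ω₂, ω₅} ∪ {ω₂, ω₄, ω₅, ω₆}
  {ω₂, ω₃, ω₄, ω₅, ω₆}  = {ω₃, ω₄} ∪ {ω₂, ω₄, ω₅, ω₆}
  — 17 sets.
Round 3: 6 new —
  {ω₁}  = ᶜ of {ω₂, ω₃, ω₄, ω₅, ω₆}
  {ω₃}  = ᶜ of {ω₁, ω₂, ω₄, ω₅, ω₆}
  {ω₄}  = ᶜ of {ω₁, ω₂, ω₃, ω₅, ω₆}
  {ω₆}  = ᶜ of {ω₁, ω₂, ω₃, ω₄, ω₅}
  {ω₄, ω₆}  = ᶜ of {ω₁, ω₂, ω₃, ω₅}
  {ω₂, ω₃, ω₄, ω₅}  = {ω₂, ω₅} ∪ {ω₃, ω₄}
  — 23 sets.
Round 4. New:
  {ω₁, ω₄}  = {ω₁} ∪ {ω₄}
  {ω₁, ω₆}  = ᶜ of {ω₂, ω₃, ω₄, ω₅}
  {ω₃, ω₆}  = {ω₆} ∪ {ω₃}
  {ω₁, ω₃, ω₆}  = {ω₆} ∪ {ω₁, ω₃}
  {ω₁, ω₄, ω₆}  = {ω₁} ∪ {ω₄, ω₆}
  {ω₂, ω₃, ω₅}  = {ω₂, ω₅} ∪ {ω₃}
  {ω₂, ω₄, ω₅}  = {ω₂, ω₅} ∪ {ω₄}
  {ω₁, ω₂, ω₄, ω₅}  = {ω₁, ω₂, ω₅} ∪ {ω₄}
  {ω₂, ω₃, ω₅, ω₆}  = {ω₂, ω₅, ω₆} ∪ {ω₃}
  — 32 sets.
Round 5 adds nothing — fixpoint reached.

Therefore σ(𝒢) = { {}, {ω₁}, {ω₃}, {ω₄}, {ω₆}, {ω₁, ω₃}, {ω₁, ω₄}, {ω₁, ω₆}, {ω₂, ω₅}, {ω₃, ω₄}, {ω₃, ω₆}, {ω₄, ω₆}, {ω₁, ω₂, ω₅}, {ω₁, ω₃, ω₄}, {ω₁, ω₃, ω₆}, {ω₁, ω₄, ω₆}, {ω₂, ω₃, ω₅}, {ω₂, ω₄, ω₅}, {ω₂, ω₅, ω₆}, {ω₃, ω₄, ω₆}, {ω₁, ω₂, ω₃, ω₅}, {ω₁, ω₂, ω₄, ω₅}, {ω₁, ω₂, ω₅, ω₆}, {ω₁, ω₃, ω₄, ω₆}, {ω₂, ω₃, ω₄, ω₅}, {ω₂, ω₃, ω₅, ω₆}, {ω₂, ω₄, ω₅, ω₆}, {ω₁, ω₂, ω₃, ω₄, ω₅}, {ω₁, ω₂, ω₃, ω₅, ω₆}, {ω₁, ω₂, ω₄, ω₅, ω₆}, {ω₂, ω₃, ω₄, ω₅, ω₆}, Ω } (|σ(𝒢)| = 32).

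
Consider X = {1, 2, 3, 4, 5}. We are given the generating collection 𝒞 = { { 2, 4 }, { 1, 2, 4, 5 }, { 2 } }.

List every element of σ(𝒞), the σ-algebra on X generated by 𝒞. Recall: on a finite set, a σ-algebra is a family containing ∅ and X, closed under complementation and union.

σ(𝒞) = { ∅, { 2 }, { 3 }, { 4 }, { 1, 5 }, { 2, 3 }, { 2, 4 }, { 3, 4 }, { 1, 2, 5 }, { 1, 3, 5 }, { 1, 4, 5 }, { 2, 3, 4 }, { 1, 2, 3, 5 }, { 1, 2, 4, 5 }, { 1, 3, 4, 5 }, X }

Derivation:
Seed the family with 𝒞 together with ∅ and X: { ∅, { 2 }, { 2, 4 }, { 1, 2, 4, 5 }, X }.
Iteration 1 adds 3:
  { 3 }  = complement { 1, 2, 4, 5 }
  { 1, 3, 5 }  = complement { 2, 4 }
  { 1, 3, 4, 5 }  = complement { 2 }
  [8 total]
Iteration 2: 3 new —
  { 2, 3 }  = { 3 } ∪ { 2 }
  { 2, 3, 4 }  = { 3 } ∪ { 2, 4 }
  { 1, 2, 3, 5 }  = { 2 } ∪ { 1, 3, 5 }
  [11 total]
Iteration 3. New:
  { 4 }  = complement { 1, 2, 3, 5 }
  { 1, 5 }  = complement { 2, 3, 4 }
  { 1, 4, 5 }  = complement { 2, 3 }
  [14 total]
Iteration 4: 2 new —
  { 3, 4 }  = { 3 } ∪ { 4 }
  { 1, 2, 5 }  = { 1, 5 } ∪ { 2 }
  [16 total]
Iteration 5 adds nothing — fixpoint reached.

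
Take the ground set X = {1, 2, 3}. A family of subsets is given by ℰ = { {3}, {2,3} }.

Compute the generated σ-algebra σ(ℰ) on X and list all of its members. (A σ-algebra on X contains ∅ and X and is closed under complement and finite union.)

Take S₀ = ℰ ∪ {∅, X} = { {}, {3}, {2,3}, X }.
Iteration 1. New:
  {1}  = complement {2,3}
  {1,2}  = complement {3}
  [6 total]
Iteration 2: +1 →
  {1,3}  = {3} ∪ {1}
  [7 total]
Iteration 3. New:
  {2}  = complement {1,3}
  [8 total]
Iteration 4: stable.

Therefore σ(ℰ) = { {}, {1}, {2}, {3}, {1,2}, {1,3}, {2,3}, X } (|σ(ℰ)| = 8).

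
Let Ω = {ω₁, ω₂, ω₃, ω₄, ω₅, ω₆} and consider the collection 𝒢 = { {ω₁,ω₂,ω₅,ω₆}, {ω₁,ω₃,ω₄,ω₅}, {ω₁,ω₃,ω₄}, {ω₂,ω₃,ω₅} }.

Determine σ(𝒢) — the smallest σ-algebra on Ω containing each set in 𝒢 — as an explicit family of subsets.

Initial family (6 sets): { {}, {ω₁,ω₃,ω₄}, {ω₂,ω₃,ω₅}, {ω₁,ω₂,ω₅,ω₆}, {ω₁,ω₃,ω₄,ω₅}, Ω }.
Step 1: 6 new —
  {ω₂,ω₆}  = Ω∖{ω₁,ω₃,ω₄,ω₅}
  {ω₃,ω₄}  = Ω∖{ω₁,ω₂,ω₅,ω₆}
  {ω₁,ω₄,ω₆}  = Ω∖{ω₂,ω₃,ω₅}
  {ω₂,ω₅,ω₆}  = Ω∖{ω₁,ω₃,ω₄}
  {ω₁,ω₂,ω₃,ω₄,ω₅}  = {ω₁,ω₃,ω₄} ∪ {ω₂,ω₃,ω₅}
  {ω₁,ω₂,ω₃,ω₅,ω₆}  = {ω₂,ω₃,ω₅} ∪ {ω₁,ω₂,ω₅,ω₆}
  (now 12)
Step 2. New:
  {ω₄}  = Ω∖{ω₁,ω₂,ω₃,ω₅,ω₆}
  {ω₆}  = Ω∖{ω₁,ω₂,ω₃,ω₄,ω₅}
  {ω₁,ω₂,ω₄,ω₆}  = {ω₂,ω₆} ∪ {ω₁,ω₄,ω₆}
  {ω₁,ω₃,ω₄,ω₆}  = {ω₃,ω₄} ∪ {ω₁,ω₄,ω₆}
  {ω₂,ω₃,ω₄,ω₅}  = {ω₃,ω₄} ∪ {ω₂,ω₃,ω₅}
  {ω₂,ω₃,ω₄,ω₆}  = {ω₃,ω₄} ∪ {ω₂,ω₆}
  {ω₂,ω₃,ω₅,ω₆}  = {ω₂,ω₆} ∪ {ω₂,ω₃,ω₅}
  {ω₁,ω₂,ω₃,ω₄,ω₆}  = {ω₂,ω₆} ∪ {ω₁,ω₃,ω₄}
  {ω₁,ω₂,ω₄,ω₅,ω₆}  = {ω₂,ω₅,ω₆} ∪ {ω₁,ω₄,ω₆}
  {ω₁,ω₃,ω₄,ω₅,ω₆}  = {ω₁,ω₄,ω₆} ∪ {ω₁,ω₃,ω₄,ω₅}
  {ω₂,ω₃,ω₄,ω₅,ω₆}  = {ω₃,ω₄} ∪ {ω₂,ω₅,ω₆}
  (now 23)
Step 3 (13 new):
  {ω₁}  = Ω∖{ω₂,ω₃,ω₄,ω₅,ω₆}
  {ω₂}  = Ω∖{ω₁,ω₃,ω₄,ω₅,ω₆}
  {ω₃}  = Ω∖{ω₁,ω₂,ω₄,ω₅,ω₆}
  {ω₅}  = Ω∖{ω₁,ω₂,ω₃,ω₄,ω₆}
  {ω₁,ω₄}  = Ω∖{ω₂,ω₃,ω₅,ω₆}
  {ω₁,ω₅}  = Ω∖{ω₂,ω₃,ω₄,ω₆}
  {ω₁,ω₆}  = Ω∖{ω₂,ω₃,ω₄,ω₅}
  {ω₂,ω₅}  = Ω∖{ω₁,ω₃,ω₄,ω₆}
  {ω₃,ω₅}  = Ω∖{ω₁,ω₂,ω₄,ω₆}
  {ω₄,ω₆}  = {ω₆} ∪ {ω₄}
  {ω₂,ω₄,ω₆}  = {ω₂,ω₆} ∪ {ω₄}
  {ω₃,ω₄,ω₆}  = {ω₃,ω₄} ∪ {ω₆}
  {ω₂,ω₄,ω₅,ω₆}  = {ω₂,ω₅,ω₆} ∪ {ω₄}
  (now 36)
Step 4 (26 new):
  {ω₁,ω₂}  = {ω₁} ∪ {ω₂}
  {ω₁,ω₃}  = Ω∖{ω₂,ω₄,ω₅,ω₆}
  {ω₂,ω₃}  = {ω₂} ∪ {ω₃}
  {ω₂,ω₄}  = {ω₂} ∪ {ω₄}
  {ω₃,ω₆}  = {ω₆} ∪ {ω₃}
  {ω₄,ω₅}  = {ω₅} ∪ {ω₄}
  {ω₅,ω₆}  = {ω₆} ∪ {ω₅}
  {ω₁,ω₂,ω₄}  = {ω₂} ∪ {ω₁,ω₄}
  {ω₁,ω₂,ω₅}  = Ω∖{ω₃,ω₄,ω₆}
  {ω₁,ω₂,ω₆}  = {ω₁} ∪ {ω₂,ω₆}
  {ω₁,ω₃,ω₅}  = Ω∖{ω₂,ω₄,ω₆}
  {ω₁,ω₃,ω₆}  = {ω₁,ω₆} ∪ {ω₃}
  {ω₁,ω₄,ω₅}  = {ω₅} ∪ {ω₁,ω₄}
  {ω₁,ω₅,ω₆}  = {ω₁,ω₆} ∪ {ω₅}
  {ω₂,ω₃,ω₄}  = {ω₃,ω₄} ∪ {ω₂}
  {ω₂,ω₃,ω₆}  = {ω₂,ω₆} ∪ {ω₃}
  {ω₂,ω₄,ω₅}  = {ω₂,ω₅} ∪ {ω₄}
  {ω₃,ω₄,ω₅}  = {ω₃,ω₄} ∪ {ω₅}
  {ω₃,ω₅,ω₆}  = {ω₆} ∪ {ω₃,ω₅}
  {ω₄,ω₅,ω₆}  = {ω₅} ∪ {ω₄,ω₆}
  {ω₁,ω₂,ω₃,ω₄}  = {ω₂} ∪ {ω₁,ω₃,ω₄}
  {ω₁,ω₂,ω₃,ω₅}  = Ω∖{ω₄,ω₆}
  {ω₁,ω₂,ω₄,ω₅}  = {ω₂,ω₅} ∪ {ω₁,ω₄}
  {ω₁,ω₃,ω₅,ω₆}  = {ω₁,ω₆} ∪ {ω₃,ω₅}
  {ω₁,ω₄,ω₅,ω₆}  = {ω₁,ω₄,ω₆} ∪ {ω₅}
  {ω₃,ω₄,ω₅,ω₆}  = {ω₅} ∪ {ω₃,ω₄,ω₆}
  (now 62)
Step 5. New:
  {ω₁,ω₂,ω₃}  = Ω∖{ω₄,ω₅,ω₆}
  {ω₁,ω₂,ω₃,ω₆}  = Ω∖{ω₄,ω₅}
  (now 64)
After Step 6 the family is unchanged; done.

|σ(𝒢)| = 64.  σ(𝒢) = { {}, {ω₁}, {ω₂}, {ω₃}, {ω₄}, {ω₅}, {ω₆}, {ω₁,ω₂}, {ω₁,ω₃}, {ω₁,ω₄}, {ω₁,ω₅}, {ω₁,ω₆}, {ω₂,ω₃}, {ω₂,ω₄}, {ω₂,ω₅}, {ω₂,ω₆}, {ω₃,ω₄}, {ω₃,ω₅}, {ω₃,ω₆}, {ω₄,ω₅}, {ω₄,ω₆}, {ω₅,ω₆}, {ω₁,ω₂,ω₃}, {ω₁,ω₂,ω₄}, {ω₁,ω₂,ω₅}, {ω₁,ω₂,ω₆}, {ω₁,ω₃,ω₄}, {ω₁,ω₃,ω₅}, {ω₁,ω₃,ω₆}, {ω₁,ω₄,ω₅}, {ω₁,ω₄,ω₆}, {ω₁,ω₅,ω₆}, {ω₂,ω₃,ω₄}, {ω₂,ω₃,ω₅}, {ω₂,ω₃,ω₆}, {ω₂,ω₄,ω₅}, {ω₂,ω₄,ω₆}, {ω₂,ω₅,ω₆}, {ω₃,ω₄,ω₅}, {ω₃,ω₄,ω₆}, {ω₃,ω₅,ω₆}, {ω₄,ω₅,ω₆}, {ω₁,ω₂,ω₃,ω₄}, {ω₁,ω₂,ω₃,ω₅}, {ω₁,ω₂,ω₃,ω₆}, {ω₁,ω₂,ω₄,ω₅}, {ω₁,ω₂,ω₄,ω₆}, {ω₁,ω₂,ω₅,ω₆}, {ω₁,ω₃,ω₄,ω₅}, {ω₁,ω₃,ω₄,ω₆}, {ω₁,ω₃,ω₅,ω₆}, {ω₁,ω₄,ω₅,ω₆}, {ω₂,ω₃,ω₄,ω₅}, {ω₂,ω₃,ω₄,ω₆}, {ω₂,ω₃,ω₅,ω₆}, {ω₂,ω₄,ω₅,ω₆}, {ω₃,ω₄,ω₅,ω₆}, {ω₁,ω₂,ω₃,ω₄,ω₅}, {ω₁,ω₂,ω₃,ω₄,ω₆}, {ω₁,ω₂,ω₃,ω₅,ω₆}, {ω₁,ω₂,ω₄,ω₅,ω₆}, {ω₁,ω₃,ω₄,ω₅,ω₆}, {ω₂,ω₃,ω₄,ω₅,ω₆}, Ω }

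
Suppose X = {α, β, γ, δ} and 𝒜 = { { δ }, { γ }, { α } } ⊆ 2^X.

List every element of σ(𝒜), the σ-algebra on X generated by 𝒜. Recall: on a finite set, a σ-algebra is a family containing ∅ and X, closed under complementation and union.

Seed the family with 𝒜 together with ∅ and X: { ∅, { α }, { γ }, { δ }, X }.
Step 1: 6 new —
  { α, γ }  = { γ } ∪ { α }
  { α, δ }  = { δ } ∪ { α }
  { γ, δ }  = { γ } ∪ { δ }
  { α, β, γ }  = complement { δ }
  { α, β, δ }  = complement { γ }
  { β, γ, δ }  = complement { α }
  — 11 sets.
Step 2 adds 4:
  { α, β }  = complement { γ, δ }
  { β, γ }  = complement { α, δ }
  { β, δ }  = complement { α, γ }
  { α, γ, δ }  = { γ, δ } ∪ { α, δ }
  — 15 sets.
Step 3: +1 →
  { β }  = complement { α, γ, δ }
  — 16 sets.
Step 4 adds nothing — fixpoint reached.

σ(𝒜) = { ∅, { α }, { β }, { γ }, { δ }, { α, β }, { α, γ }, { α, δ }, { β, γ }, { β, δ }, { γ, δ }, { α, β, γ }, { α, β, δ }, { α, γ, δ }, { β, γ, δ }, X }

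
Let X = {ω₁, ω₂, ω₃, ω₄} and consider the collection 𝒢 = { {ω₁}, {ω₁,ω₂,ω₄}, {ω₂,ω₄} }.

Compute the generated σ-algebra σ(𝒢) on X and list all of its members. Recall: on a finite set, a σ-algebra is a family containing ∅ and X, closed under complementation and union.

Seed the family with 𝒢 together with ∅ and X: { {}, {ω₁}, {ω₂,ω₄}, {ω₁,ω₂,ω₄}, X }.
Pass 1 (3 new):
  {ω₃}  = {ω₁,ω₂,ω₄}ᶜ
  {ω₁,ω₃}  = {ω₂,ω₄}ᶜ
  {ω₂,ω₃,ω₄}  = {ω₁}ᶜ
  |family| = 8
Pass 2: already closed under ᶜ and ∪.

σ(𝒢) = { {}, {ω₁}, {ω₃}, {ω₁,ω₃}, {ω₂,ω₄}, {ω₁,ω₂,ω₄}, {ω₂,ω₃,ω₄}, X }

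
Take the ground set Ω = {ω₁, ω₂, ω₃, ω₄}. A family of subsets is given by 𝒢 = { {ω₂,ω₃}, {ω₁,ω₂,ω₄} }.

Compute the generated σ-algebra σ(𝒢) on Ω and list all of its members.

Begin from { {}, {ω₂,ω₃}, {ω₁,ω₂,ω₄}, Ω } (that is, 𝒢 plus ∅ and Ω).
Pass 1: 2 new —
  {ω₃}  = {ω₁,ω₂,ω₄}ᶜ
  {ω₁,ω₄}  = {ω₂,ω₃}ᶜ
Pass 2 (1 new):
  {ω₁,ω₃,ω₄}  = {ω₃} ∪ {ω₁,ω₄}
Pass 3 adds 1:
  {ω₂}  = {ω₁,ω₃,ω₄}ᶜ
After Pass 4 the family is unchanged; done.

Hence σ(𝒢) has 8 members: { {}, {ω₂}, {ω₃}, {ω₁,ω₄}, {ω₂,ω₃}, {ω₁,ω₂,ω₄}, {ω₁,ω₃,ω₄}, Ω }.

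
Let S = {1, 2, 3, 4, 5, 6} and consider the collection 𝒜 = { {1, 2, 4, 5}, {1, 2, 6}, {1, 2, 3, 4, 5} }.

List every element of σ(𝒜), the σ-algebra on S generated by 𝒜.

Seed the family with 𝒜 together with ∅ and S: { {}, {1, 2, 6}, {1, 2, 4, 5}, {1, 2, 3, 4, 5}, S }.
Iteration 1 (4 new):
  {6}  = {1, 2, 3, 4, 5}ᶜ
  {3, 6}  = {1, 2, 4, 5}ᶜ
  {3, 4, 5}  = {1, 2, 6}ᶜ
  {1, 2, 4, 5, 6}  = {1, 2, 6} ∪ {1, 2, 4, 5}
  (now 9)
Iteration 2: +3 →
  {3}  = {1, 2, 4, 5, 6}ᶜ
  {1, 2, 3, 6}  = {3, 6} ∪ {1, 2, 6}
  {3, 4, 5, 6}  = {3, 4, 5} ∪ {6}
  (now 12)
Iteration 3: 2 new —
  {1, 2}  = {3, 4, 5, 6}ᶜ
  {4, 5}  = {1, 2, 3, 6}ᶜ
  (now 14)
Iteration 4 (2 new):
  {1, 2, 3}  = {3} ∪ {1, 2}
  {4, 5, 6}  = {4, 5} ∪ {6}
  (now 16)
Iteration 5 adds nothing — fixpoint reached.

|σ(𝒜)| = 16.  σ(𝒜) = { {}, {3}, {6}, {1, 2}, {3, 6}, {4, 5}, {1, 2, 3}, {1, 2, 6}, {3, 4, 5}, {4, 5, 6}, {1, 2, 3, 6}, {1, 2, 4, 5}, {3, 4, 5, 6}, {1, 2, 3, 4, 5}, {1, 2, 4, 5, 6}, S }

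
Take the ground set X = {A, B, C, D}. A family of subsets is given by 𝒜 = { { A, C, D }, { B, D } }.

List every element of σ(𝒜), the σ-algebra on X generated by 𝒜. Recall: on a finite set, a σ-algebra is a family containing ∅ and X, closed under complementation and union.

Take S₀ = 𝒜 ∪ {∅, X} = { {}, { B, D }, { A, C, D }, X }.
Step 1 (2 new):
  { B }  = complement { A, C, D }
  { A, C }  = complement { B, D }
  |family| = 6
Step 2: 1 new —
  { A, B, C }  = { A, C } ∪ { B }
  |family| = 7
Step 3 adds 1:
  { D }  = complement { A, B, C }
  |family| = 8
Step 4: already closed under ᶜ and ∪.

Hence σ(𝒜) has 8 members: { {}, { B }, { D }, { A, C }, { B, D }, { A, B, C }, { A, C, D }, X }.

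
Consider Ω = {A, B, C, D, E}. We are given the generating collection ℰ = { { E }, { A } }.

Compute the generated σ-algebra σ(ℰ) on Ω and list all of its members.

σ(ℰ) (8 sets): { {}, { A }, { E }, { A, E }, { B, C, D }, { A, B, C, D }, { B, C, D, E }, Ω }

Derivation:
Start: ℰ ∪ {∅, Ω} = { {}, { A }, { E }, Ω }.
Pass 1: +3 →
  { A, E }  = { A } ∪ { E }
  { A, B, C, D }  = complement { E }
  { B, C, D, E }  = complement { A }
  |family| = 7
Pass 2 (1 new):
  { B, C, D }  = complement { A, E }
  |family| = 8
Pass 3: already closed under ᶜ and ∪.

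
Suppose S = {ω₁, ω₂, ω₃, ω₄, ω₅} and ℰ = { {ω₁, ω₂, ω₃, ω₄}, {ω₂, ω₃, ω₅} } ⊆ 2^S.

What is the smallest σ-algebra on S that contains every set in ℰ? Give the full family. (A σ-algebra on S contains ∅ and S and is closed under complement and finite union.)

σ(ℰ) = { ∅, {ω₅}, {ω₁, ω₄}, {ω₂, ω₃}, {ω₁, ω₄, ω₅}, {ω₂, ω₃, ω₅}, {ω₁, ω₂, ω₃, ω₄}, S }

Trace:
Seed the family with ℰ together with ∅ and S: { ∅, {ω₂, ω₃, ω₅}, {ω₁, ω₂, ω₃, ω₄}, S }.
Iteration 1: 2 new —
  {ω₅}  = complement {ω₁, ω₂, ω₃, ω₄}
  {ω₁, ω₄}  = complement {ω₂, ω₃, ω₅}
  — 6 sets.
Iteration 2. New:
  {ω₁, ω₄, ω₅}  = {ω₁, ω₄} ∪ {ω₅}
  — 7 sets.
Iteration 3. New:
  {ω₂, ω₃}  = complement {ω₁, ω₄, ω₅}
  — 8 sets.
After Iteration 4 the family is unchanged; done.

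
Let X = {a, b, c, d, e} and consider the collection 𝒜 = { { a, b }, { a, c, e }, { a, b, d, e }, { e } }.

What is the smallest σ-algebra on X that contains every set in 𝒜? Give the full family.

σ(𝒜) (32 sets): { {}, { a }, { b }, { c }, { d }, { e }, { a, b }, { a, c }, { a, d }, { a, e }, { b, c }, { b, d }, { b, e }, { c, d }, { c, e }, { d, e }, { a, b, c }, { a, b, d }, { a, b, e }, { a, c, d }, { a, c, e }, { a, d, e }, { b, c, d }, { b, c, e }, { b, d, e }, { c, d, e }, { a, b, c, d }, { a, b, c, e }, { a, b, d, e }, { a, c, d, e }, { b, c, d, e }, X }

Derivation:
Start: 𝒜 ∪ {∅, X} = { {}, { e }, { a, b }, { a, c, e }, { a, b, d, e }, X }.
Iteration 1: 6 new —
  { c }  = X∖{ a, b, d, e }
  { b, d }  = X∖{ a, c, e }
  { a, b, e }  = { a, b } ∪ { e }
  { c, d, e }  = X∖{ a, b }
  { a, b, c, d }  = X∖{ e }
  { a, b, c, e }  = { a, b } ∪ { a, c, e }
Iteration 2 (9 new):
  { d }  = X∖{ a, b, c, e }
  { c, d }  = X∖{ a, b, e }
  { c, e }  = { e } ∪ { c }
  { a, b, c }  = { a, b } ∪ { c }
  { a, b, d }  = { a, b } ∪ { b, d }
  { b, c, d }  = { c } ∪ { b, d }
  { b, d, e }  = { e } ∪ { b, d }
  { a, c, d, e }  = { c, d, e } ∪ { a, c, e }
  { b, c, d, e }  = { c, d, e } ∪ { b, d }
Iteration 3 adds 5:
  { a }  = X∖{ b, c, d, e }
  { b }  = X∖{ a, c, d, e }
  { a, c }  = X∖{ b, d, e }
  { a, e }  = X∖{ b, c, d }
  { d, e }  = X∖{ a, b, c }
Iteration 4 (6 new):
  { a, d }  = { d } ∪ { a }
  { b, c }  = { b } ∪ { c }
  { b, e }  = { b } ∪ { e }
  { a, c, d }  = { c, d } ∪ { a, c }
  { a, d, e }  = { d, e } ∪ { a, e }
  { b, c, e }  = { b } ∪ { c, e }
After Iteration 5 the family is unchanged; done.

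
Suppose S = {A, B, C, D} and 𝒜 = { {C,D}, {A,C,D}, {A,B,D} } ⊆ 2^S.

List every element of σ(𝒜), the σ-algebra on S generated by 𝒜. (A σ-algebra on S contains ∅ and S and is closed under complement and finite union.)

Take S₀ = 𝒜 ∪ {∅, S} = { {}, {C,D}, {A,B,D}, {A,C,D}, S }.
Pass 1: +3 →
  {B}  = {A,C,D}ᶜ
  {C}  = {A,B,D}ᶜ
  {A,B}  = {C,D}ᶜ
Pass 2 (3 new):
  {B,C}  = {C} ∪ {B}
  {A,B,C}  = {C} ∪ {A,B}
  {B,C,D}  = {B} ∪ {C,D}
Pass 3 (3 new):
  {A}  = {B,C,D}ᶜ
  {D}  = {A,B,C}ᶜ
  {A,D}  = {B,C}ᶜ
Pass 4 adds 2:
  {A,C}  = {C} ∪ {A}
  {B,D}  = {D} ∪ {B}
Pass 5: no new sets; the family is a σ-algebra.

Therefore σ(𝒜) = { {}, {A}, {B}, {C}, {D}, {A,B}, {A,C}, {A,D}, {B,C}, {B,D}, {C,D}, {A,B,C}, {A,B,D}, {A,C,D}, {B,C,D}, S } (|σ(𝒜)| = 16).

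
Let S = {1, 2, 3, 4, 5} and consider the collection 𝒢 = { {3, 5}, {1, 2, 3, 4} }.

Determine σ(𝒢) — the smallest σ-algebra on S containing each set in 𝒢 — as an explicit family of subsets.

σ(𝒢) (8 sets): { {}, {3}, {5}, {3, 5}, {1, 2, 4}, {1, 2, 3, 4}, {1, 2, 4, 5}, S }

Working:
Begin from { {}, {3, 5}, {1, 2, 3, 4}, S } (that is, 𝒢 plus ∅ and S).
Iteration 1 adds 2:
  {5}  = ᶜ of {1, 2, 3, 4}
  {1, 2, 4}  = ᶜ of {3, 5}
  — 6 sets.
Iteration 2 adds 1:
  {1, 2, 4, 5}  = {1, 2, 4} ∪ {5}
  — 7 sets.
Iteration 3. New:
  {3}  = ᶜ of {1, 2, 4, 5}
  — 8 sets.
Iteration 4: stable.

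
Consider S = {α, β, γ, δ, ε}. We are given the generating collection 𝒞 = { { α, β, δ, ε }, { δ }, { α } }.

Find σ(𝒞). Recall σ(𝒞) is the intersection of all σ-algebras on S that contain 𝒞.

Seed the family with 𝒞 together with ∅ and S: { {}, { α }, { δ }, { α, β, δ, ε }, S }.
Pass 1 adds 4:
  { γ }  = { α, β, δ, ε }ᶜ
  { α, δ }  = { δ } ∪ { α }
  { α, β, γ, ε }  = { δ }ᶜ
  { β, γ, δ, ε }  = { α }ᶜ
Pass 2 adds 4:
  { α, γ }  = { γ } ∪ { α }
  { γ, δ }  = { γ } ∪ { δ }
  { α, γ, δ }  = { γ } ∪ { α, δ }
  { β, γ, ε }  = { α, δ }ᶜ
Pass 3: +3 →
  { β, ε }  = { α, γ, δ }ᶜ
  { α, β, ε }  = { γ, δ }ᶜ
  { β, δ, ε }  = { α, γ }ᶜ
Pass 4: closed — nothing new.

|σ(𝒞)| = 16.  σ(𝒞) = { {}, { α }, { γ }, { δ }, { α, γ }, { α, δ }, { β, ε }, { γ, δ }, { α, β, ε }, { α, γ, δ }, { β, γ, ε }, { β, δ, ε }, { α, β, γ, ε }, { α, β, δ, ε }, { β, γ, δ, ε }, S }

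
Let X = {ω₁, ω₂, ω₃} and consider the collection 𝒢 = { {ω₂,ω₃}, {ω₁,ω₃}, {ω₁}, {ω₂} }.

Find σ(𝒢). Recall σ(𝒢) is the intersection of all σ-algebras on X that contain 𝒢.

σ(𝒢) (8 sets): { ∅, {ω₁}, {ω₂}, {ω₃}, {ω₁,ω₂}, {ω₁,ω₃}, {ω₂,ω₃}, X }

Check:
Begin from { ∅, {ω₁}, {ω₂}, {ω₁,ω₃}, {ω₂,ω₃}, X } (that is, 𝒢 plus ∅ and X).
Round 1: +1 →
  {ω₁,ω₂}  = {ω₂} ∪ {ω₁}
Round 2: +1 →
  {ω₃}  = {ω₁,ω₂}ᶜ
Round 3: no new sets; the family is a σ-algebra.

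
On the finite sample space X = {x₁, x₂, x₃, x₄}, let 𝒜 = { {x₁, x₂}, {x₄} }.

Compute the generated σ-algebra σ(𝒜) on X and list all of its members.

Initial family (4 sets): { ∅, {x₄}, {x₁, x₂}, X }.
Iteration 1: 3 new —
  {x₃, x₄}  = ᶜ of {x₁, x₂}
  {x₁, x₂, x₃}  = ᶜ of {x₄}
  {x₁, x₂, x₄}  = {x₁, x₂} ∪ {x₄}
Iteration 2. New:
  {x₃}  = ᶜ of {x₁, x₂, x₄}
Iteration 3: stable.

|σ(𝒜)| = 8.  σ(𝒜) = { ∅, {x₃}, {x₄}, {x₁, x₂}, {x₃, x₄}, {x₁, x₂, x₃}, {x₁, x₂, x₄}, X }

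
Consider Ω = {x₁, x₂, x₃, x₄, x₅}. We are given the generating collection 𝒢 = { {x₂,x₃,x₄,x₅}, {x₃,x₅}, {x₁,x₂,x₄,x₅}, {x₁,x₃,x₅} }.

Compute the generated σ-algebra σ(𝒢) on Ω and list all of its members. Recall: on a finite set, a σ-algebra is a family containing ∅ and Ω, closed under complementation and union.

Answer: σ(𝒢) = { {}, {x₁}, {x₃}, {x₅}, {x₁,x₃}, {x₁,x₅}, {x₂,x₄}, {x₃,x₅}, {x₁,x₂,x₄}, {x₁,x₃,x₅}, {x₂,x₃,x₄}, {x₂,x₄,x₅}, {x₁,x₂,x₃,x₄}, {x₁,x₂,x₄,x₅}, {x₂,x₃,x₄,x₅}, Ω }

Trace:
Start: 𝒢 ∪ {∅, Ω} = { {}, {x₃,x₅}, {x₁,x₃,x₅}, {x₁,x₂,x₄,x₅}, {x₂,x₃,x₄,x₅}, Ω }.
Step 1: 4 new —
  {x₁}  = ᶜ of {x₂,x₃,x₄,x₅}
  {x₃}  = ᶜ of {x₁,x₂,x₄,x₅}
  {x₂,x₄}  = ᶜ of {x₁,x₃,x₅}
  {x₁,x₂,x₄}  = ᶜ of {x₃,x₅}
  |family| = 10
Step 2: 3 new —
  {x₁,x₃}  = {x₃} ∪ {x₁}
  {x₂,x₃,x₄}  = {x₃} ∪ {x₂,x₄}
  {x₁,x₂,x₃,x₄}  = {x₁,x₂,x₄} ∪ {x₃}
  |family| = 13
Step 3. New:
  {x₅}  = ᶜ of {x₁,x₂,x₃,x₄}
  {x₁,x₅}  = ᶜ of {x₂,x₃,x₄}
  {x₂,x₄,x₅}  = ᶜ of {x₁,x₃}
  |family| = 16
After Step 4 the family is unchanged; done.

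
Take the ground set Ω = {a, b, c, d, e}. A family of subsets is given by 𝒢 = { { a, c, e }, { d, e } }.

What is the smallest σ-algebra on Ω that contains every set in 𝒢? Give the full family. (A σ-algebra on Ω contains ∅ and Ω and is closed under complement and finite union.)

|σ(𝒢)| = 16.  σ(𝒢) = { {  }, { b }, { d }, { e }, { a, c }, { b, d }, { b, e }, { d, e }, { a, b, c }, { a, c, d }, { a, c, e }, { b, d, e }, { a, b, c, d }, { a, b, c, e }, { a, c, d, e }, Ω }

Working:
Take S₀ = 𝒢 ∪ {∅, Ω} = { {  }, { d, e }, { a, c, e }, Ω }.
Round 1: 3 new —
  { b, d }  = ᶜ of { a, c, e }
  { a, b, c }  = ᶜ of { d, e }
  { a, c, d, e }  = { a, c, e } ∪ { d, e }
  [7 total]
Round 2. New:
  { b }  = ᶜ of { a, c, d, e }
  { b, d, e }  = { d, e } ∪ { b, d }
  { a, b, c, d }  = { a, b, c } ∪ { b, d }
  { a, b, c, e }  = { a, b, c } ∪ { a, c, e }
  [11 total]
Round 3: 3 new —
  { d }  = ᶜ of { a, b, c, e }
  { e }  = ᶜ of { a, b, c, d }
  { a, c }  = ᶜ of { b, d, e }
  [14 total]
Round 4: +2 →
  { b, e }  = { b } ∪ { e }
  { a, c, d }  = { a, c } ∪ { d }
  [16 total]
After Round 5 the family is unchanged; done.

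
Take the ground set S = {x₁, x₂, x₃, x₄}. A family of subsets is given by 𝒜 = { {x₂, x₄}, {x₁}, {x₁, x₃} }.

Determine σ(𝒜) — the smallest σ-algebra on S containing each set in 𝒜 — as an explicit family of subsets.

|σ(𝒜)| = 8.  σ(𝒜) = { ∅, {x₁}, {x₃}, {x₁, x₃}, {x₂, x₄}, {x₁, x₂, x₄}, {x₂, x₃, x₄}, S }

Check:
Take S₀ = 𝒜 ∪ {∅, S} = { ∅, {x₁}, {x₁, x₃}, {x₂, x₄}, S }.
Pass 1: 2 new —
  {x₁, x₂, x₄}  = {x₂, x₄} ∪ {x₁}
  {x₂, x₃, x₄}  = S∖{x₁}
  |family| = 7
Pass 2. New:
  {x₃}  = S∖{x₁, x₂, x₄}
  |family| = 8
Pass 3: already closed under ᶜ and ∪.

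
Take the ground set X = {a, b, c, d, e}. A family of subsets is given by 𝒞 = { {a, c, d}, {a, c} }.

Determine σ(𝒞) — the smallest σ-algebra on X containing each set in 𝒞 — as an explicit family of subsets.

Begin from { {}, {a, c}, {a, c, d}, X } (that is, 𝒞 plus ∅ and X).
Step 1: 2 new —
  {b, e}  = complement {a, c, d}
  {b, d, e}  = complement {a, c}
  |family| = 6
Step 2: +1 →
  {a, b, c, e}  = {b, e} ∪ {a, c}
  |family| = 7
Step 3: +1 →
  {d}  = complement {a, b, c, e}
  |family| = 8
Step 4 adds nothing — fixpoint reached.

Therefore σ(𝒞) = { {}, {d}, {a, c}, {b, e}, {a, c, d}, {b, d, e}, {a, b, c, e}, X } (|σ(𝒞)| = 8).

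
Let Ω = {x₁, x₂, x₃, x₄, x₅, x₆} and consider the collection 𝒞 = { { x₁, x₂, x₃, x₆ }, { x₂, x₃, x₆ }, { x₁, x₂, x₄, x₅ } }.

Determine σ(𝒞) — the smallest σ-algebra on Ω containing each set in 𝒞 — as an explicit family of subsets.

|σ(𝒞)| = 16.  σ(𝒞) = { {}, { x₁ }, { x₂ }, { x₁, x₂ }, { x₃, x₆ }, { x₄, x₅ }, { x₁, x₃, x₆ }, { x₁, x₄, x₅ }, { x₂, x₃, x₆ }, { x₂, x₄, x₅ }, { x₁, x₂, x₃, x₆ }, { x₁, x₂, x₄, x₅ }, { x₃, x₄, x₅, x₆ }, { x₁, x₃, x₄, x₅, x₆ }, { x₂, x₃, x₄, x₅, x₆ }, Ω }

Check:
Begin from { {}, { x₂, x₃, x₆ }, { x₁, x₂, x₃, x₆ }, { x₁, x₂, x₄, x₅ }, Ω } (that is, 𝒞 plus ∅ and Ω).
Pass 1 adds 3:
  { x₃, x₆ }  = Ω∖{ x₁, x₂, x₄, x₅ }
  { x₄, x₅ }  = Ω∖{ x₁, x₂, x₃, x₆ }
  { x₁, x₄, x₅ }  = Ω∖{ x₂, x₃, x₆ }
  — 8 sets.
Pass 2: +3 →
  { x₃, x₄, x₅, x₆ }  = { x₄, x₅ } ∪ { x₃, x₆ }
  { x₁, x₃, x₄, x₅, x₆ }  = { x₁, x₄, x₅ } ∪ { x₃, x₆ }
  { x₂, x₃, x₄, x₅, x₆ }  = { x₂, x₃, x₆ } ∪ { x₄, x₅ }
  — 11 sets.
Pass 3 (3 new):
  { x₁ }  = Ω∖{ x₂, x₃, x₄, x₅, x₆ }
  { x₂ }  = Ω∖{ x₁, x₃, x₄, x₅, x₆ }
  { x₁, x₂ }  = Ω∖{ x₃, x₄, x₅, x₆ }
  — 14 sets.
Pass 4 (2 new):
  { x₁, x₃, x₆ }  = { x₃, x₆ } ∪ { x₁ }
  { x₂, x₄, x₅ }  = { x₄, x₅ } ∪ { x₂ }
  — 16 sets.
Pass 5: stable.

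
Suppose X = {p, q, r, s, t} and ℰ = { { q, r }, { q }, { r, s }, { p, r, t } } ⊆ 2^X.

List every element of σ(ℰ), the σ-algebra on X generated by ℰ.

σ(ℰ) = { {  }, { q }, { r }, { s }, { p, t }, { q, r }, { q, s }, { r, s }, { p, q, t }, { p, r, t }, { p, s, t }, { q, r, s }, { p, q, r, t }, { p, q, s, t }, { p, r, s, t }, X }

Working:
Start: ℰ ∪ {∅, X} = { {  }, { q }, { q, r }, { r, s }, { p, r, t }, X }.
Step 1 (6 new):
  { q, s }  = complement { p, r, t }
  { p, q, t }  = complement { r, s }
  { p, s, t }  = complement { q, r }
  { q, r, s }  = { r, s } ∪ { q, r }
  { p, q, r, t }  = { q, r } ∪ { p, r, t }
  { p, r, s, t }  = complement { q }
Step 2: 3 new —
  { s }  = complement { p, q, r, t }
  { p, t }  = complement { q, r, s }
  { p, q, s, t }  = { p, s, t } ∪ { q }
Step 3. New:
  { r }  = complement { p, q, s, t }
Step 4: already closed under ᶜ and ∪.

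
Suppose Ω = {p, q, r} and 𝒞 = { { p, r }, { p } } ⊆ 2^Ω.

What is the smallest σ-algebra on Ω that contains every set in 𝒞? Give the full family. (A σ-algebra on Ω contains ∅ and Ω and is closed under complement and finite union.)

Begin from { {  }, { p }, { p, r }, Ω } (that is, 𝒞 plus ∅ and Ω).
Round 1 (2 new):
  { q }  = ᶜ of { p, r }
  { q, r }  = ᶜ of { p }
  (now 6)
Round 2 (1 new):
  { p, q }  = { q } ∪ { p }
  (now 7)
Round 3 (1 new):
  { r }  = ᶜ of { p, q }
  (now 8)
After Round 4 the family is unchanged; done.

|σ(𝒞)| = 8.  σ(𝒞) = { {  }, { p }, { q }, { r }, { p, q }, { p, r }, { q, r }, Ω }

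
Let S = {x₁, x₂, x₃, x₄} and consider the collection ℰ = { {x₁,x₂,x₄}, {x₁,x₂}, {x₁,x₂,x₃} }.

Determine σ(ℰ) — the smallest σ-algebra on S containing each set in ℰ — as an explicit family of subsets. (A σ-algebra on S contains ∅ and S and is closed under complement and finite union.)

Answer: σ(ℰ) = { {}, {x₃}, {x₄}, {x₁,x₂}, {x₃,x₄}, {x₁,x₂,x₃}, {x₁,x₂,x₄}, S }

Working:
Start: ℰ ∪ {∅, S} = { {}, {x₁,x₂}, {x₁,x₂,x₃}, {x₁,x₂,x₄}, S }.
Pass 1. New:
  {x₃}  = S∖{x₁,x₂,x₄}
  {x₄}  = S∖{x₁,x₂,x₃}
  {x₃,x₄}  = S∖{x₁,x₂}
  |family| = 8
Pass 2: stable.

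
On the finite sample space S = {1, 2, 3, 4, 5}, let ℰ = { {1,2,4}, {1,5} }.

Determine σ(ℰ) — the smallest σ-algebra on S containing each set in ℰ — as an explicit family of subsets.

Initial family (4 sets): { {}, {1,5}, {1,2,4}, S }.
Pass 1 (3 new):
  {3,5}  = S∖{1,2,4}
  {2,3,4}  = S∖{1,5}
  {1,2,4,5}  = {1,2,4} ∪ {1,5}
  — 7 sets.
Pass 2. New:
  {3}  = S∖{1,2,4,5}
  {1,3,5}  = {1,5} ∪ {3,5}
  {1,2,3,4}  = {2,3,4} ∪ {1,2,4}
  {2,3,4,5}  = {2,3,4} ∪ {3,5}
  — 11 sets.
Pass 3: +3 →
  {1}  = S∖{2,3,4,5}
  {5}  = S∖{1,2,3,4}
  {2,4}  = S∖{1,3,5}
  — 14 sets.
Pass 4 (2 new):
  {1,3}  = {3} ∪ {1}
  {2,4,5}  = {2,4} ∪ {5}
  — 16 sets.
Pass 5: no new sets; the family is a σ-algebra.

σ(ℰ) = { {}, {1}, {3}, {5}, {1,3}, {1,5}, {2,4}, {3,5}, {1,2,4}, {1,3,5}, {2,3,4}, {2,4,5}, {1,2,3,4}, {1,2,4,5}, {2,3,4,5}, S }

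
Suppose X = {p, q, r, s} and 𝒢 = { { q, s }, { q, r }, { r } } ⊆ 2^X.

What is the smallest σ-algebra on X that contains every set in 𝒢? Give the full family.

σ(𝒢) = { ∅, { p }, { q }, { r }, { s }, { p, q }, { p, r }, { p, s }, { q, r }, { q, s }, { r, s }, { p, q, r }, { p, q, s }, { p, r, s }, { q, r, s }, X }

Trace:
Begin from { ∅, { r }, { q, r }, { q, s }, X } (that is, 𝒢 plus ∅ and X).
Step 1 (4 new):
  { p, r }  = { q, s }ᶜ
  { p, s }  = { q, r }ᶜ
  { p, q, s }  = { r }ᶜ
  { q, r, s }  = { r } ∪ { q, s }
  (now 9)
Step 2 (3 new):
  { p }  = { q, r, s }ᶜ
  { p, q, r }  = { q, r } ∪ { p, r }
  { p, r, s }  = { r } ∪ { p, s }
  (now 12)
Step 3: 2 new —
  { q }  = { p, r, s }ᶜ
  { s }  = { p, q, r }ᶜ
  (now 14)
Step 4: +2 →
  { p, q }  = { q } ∪ { p }
  { r, s }  = { r } ∪ { s }
  (now 16)
Step 5: stable.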